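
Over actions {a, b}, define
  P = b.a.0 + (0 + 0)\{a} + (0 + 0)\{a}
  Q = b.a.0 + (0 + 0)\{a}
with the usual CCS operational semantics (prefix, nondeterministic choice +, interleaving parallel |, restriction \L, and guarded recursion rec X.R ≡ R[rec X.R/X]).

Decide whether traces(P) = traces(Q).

traces(P) = traces(Q)

Reachable graph of P (3 states):
  u0 = b.a.0 + (0 + 0)\{a} + (0 + 0)\{a} | =b=> u1
  u1 = a.0 | =a=> u2
  u2 = 0 | deadlocked
Reachable graph of Q (3 states):
  v0 = b.a.0 + (0 + 0)\{a} | =b=> v1
  v1 = a.0 | =a=> v2
  v2 = 0 | deadlocked
Partition-refinement fixed point:
  B0 = {u0, v0}
  B1 = {u1, v1}
  B2 = {u2, v2}
u0 ∈ B0, v0 ∈ B0 → same block
Bisimilar ⇒ trace-equivalent.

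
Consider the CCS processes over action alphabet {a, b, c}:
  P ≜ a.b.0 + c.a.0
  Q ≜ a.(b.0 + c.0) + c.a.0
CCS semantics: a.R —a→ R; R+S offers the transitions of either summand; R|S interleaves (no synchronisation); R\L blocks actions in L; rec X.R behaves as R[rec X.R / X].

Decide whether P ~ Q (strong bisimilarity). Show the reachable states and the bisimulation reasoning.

P ≁ Q

P's transition system — 4 states:
  p0 = a.b.0 + c.a.0 ⊢ --a--▸ p1, --c--▸ p2
  p1 = b.0 ⊢ --b--▸ p3
  p2 = a.0 ⊢ --a--▸ p3
  p3 = 0 ⊢ deadlocked
Q's transition system — 4 states:
  q0 = a.(b.0 + c.0) + c.a.0 ⊢ --a--▸ q1, --c--▸ q2
  q1 = b.0 + c.0 ⊢ --b--▸ q3, --c--▸ q3
  q2 = a.0 ⊢ --a--▸ q3
  q3 = 0 ⊢ deadlocked
Coarsest stable partition (strong bisimilarity classes):
  B0 = {p0}
  B1 = {p1}
  B2 = {p3, q3}
  B3 = {p2, q2}
  B4 = {q0}
  B5 = {q1}
p0 ∈ B0, q0 ∈ B4 → different blocks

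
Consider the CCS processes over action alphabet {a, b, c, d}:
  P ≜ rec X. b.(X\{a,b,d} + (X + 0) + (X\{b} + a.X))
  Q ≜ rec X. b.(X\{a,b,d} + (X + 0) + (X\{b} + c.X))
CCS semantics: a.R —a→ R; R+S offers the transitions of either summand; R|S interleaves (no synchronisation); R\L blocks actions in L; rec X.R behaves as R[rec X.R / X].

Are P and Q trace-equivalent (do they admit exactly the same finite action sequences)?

trace-distinct — witness ⟨ba⟩

P's transition system — 2 states:
  u0 = rec X. b.(X\{a,b,d} + (X + 0) + (X\{b} + a.X)) | —b→ u1
  u1 = (rec X. b.(X\{a,b,d} + (X + 0) + (X\{b} + a.X)))\{a,b,d} + ((rec X. b.(X\{a,b,d} + (X + 0) + (X\{b} + a.X))) + 0) + ((rec X. b.(X\{a,b,d} + (X + 0) + (X\{b} + a.X)))\{b} + a.(rec X. b.(X\{a,b,d} + (X + 0) + (X\{b} + a.X)))) | —a→ u0, —b→ u1
Q's transition system — 2 states:
  v0 = rec X. b.(X\{a,b,d} + (X + 0) + (X\{b} + c.X)) | —b→ v1
  v1 = (rec X. b.(X\{a,b,d} + (X + 0) + (X\{b} + c.X)))\{a,b,d} + ((rec X. b.(X\{a,b,d} + (X + 0) + (X\{b} + c.X))) + 0) + ((rec X. b.(X\{a,b,d} + (X + 0) + (X\{b} + c.X)))\{b} + c.(rec X. b.(X\{a,b,d} + (X + 0) + (X\{b} + c.X)))) | —b→ v1, —c→ v0
Trace ⟨ba⟩ through P, begin at {u0}:
  step 1 (b): {u1}
  step 2 (a): {u0}
  — P admits the full trace.
Trace ⟨ba⟩ through Q, begin at {v0}:
  step 1 (b): {v1}
  step 2 (a): ∅  — Q cannot continue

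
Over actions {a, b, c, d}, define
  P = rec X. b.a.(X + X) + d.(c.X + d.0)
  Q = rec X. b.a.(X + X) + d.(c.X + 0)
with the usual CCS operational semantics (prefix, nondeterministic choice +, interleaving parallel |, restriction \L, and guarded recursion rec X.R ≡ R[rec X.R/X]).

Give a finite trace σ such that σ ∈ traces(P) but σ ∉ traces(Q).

dd

P's transition system — 5 states:
  s0 = rec X. b.a.(X + X) + d.(c.X + d.0) → —b→ s1, —d→ s2
  s1 = a.((rec X. b.a.(X + X) + d.(c.X + d.0)) + (rec X. b.a.(X + X) + d.(c.X + d.0))) → —a→ s3
  s2 = c.(rec X. b.a.(X + X) + d.(c.X + d.0)) + d.0 → —c→ s0, —d→ s4
  s3 = (rec X. b.a.(X + X) + d.(c.X + d.0)) + (rec X. b.a.(X + X) + d.(c.X + d.0)) → —b→ s1, —d→ s2
  s4 = 0 → (no moves)
Q's transition system — 4 states:
  t0 = rec X. b.a.(X + X) + d.(c.X + 0) → —b→ t1, —d→ t2
  t1 = a.((rec X. b.a.(X + X) + d.(c.X + 0)) + (rec X. b.a.(X + X) + d.(c.X + 0))) → —a→ t3
  t2 = c.(rec X. b.a.(X + X) + d.(c.X + 0)) + 0 → —c→ t0
  t3 = (rec X. b.a.(X + X) + d.(c.X + 0)) + (rec X. b.a.(X + X) + d.(c.X + 0)) → —b→ t1, —d→ t2
Trace ⟨dd⟩ through P, begin at {s0}:
  step 1 (d): {s2}
  step 2 (d): {s4}
  P completes σ.
Trace ⟨dd⟩ through Q, begin at {t0}:
  step 1 (d): {t2}
  step 2 (d): ∅ (Q stuck)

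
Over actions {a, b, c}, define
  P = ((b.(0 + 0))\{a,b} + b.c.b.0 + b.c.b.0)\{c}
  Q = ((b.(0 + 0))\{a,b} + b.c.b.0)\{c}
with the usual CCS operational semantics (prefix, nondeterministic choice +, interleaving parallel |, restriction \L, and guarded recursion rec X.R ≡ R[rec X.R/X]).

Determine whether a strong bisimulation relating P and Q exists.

bisimilar

LTS(P): 2 reachable states
  s0 = ((b.(0 + 0))\{a,b} + b.c.b.0 + b.c.b.0)\{c} | -b-> s1
  s1 = (c.b.0)\{c} | ·
LTS(Q): 2 reachable states
  t0 = ((b.(0 + 0))\{a,b} + b.c.b.0)\{c} | -b-> t1
  t1 = (c.b.0)\{c} | ·
Coarsest stable partition (strong bisimilarity classes):
  B0 = {s0, t0}
  B1 = {s1, t1}
s0 ∈ B0, t0 ∈ B0 → same block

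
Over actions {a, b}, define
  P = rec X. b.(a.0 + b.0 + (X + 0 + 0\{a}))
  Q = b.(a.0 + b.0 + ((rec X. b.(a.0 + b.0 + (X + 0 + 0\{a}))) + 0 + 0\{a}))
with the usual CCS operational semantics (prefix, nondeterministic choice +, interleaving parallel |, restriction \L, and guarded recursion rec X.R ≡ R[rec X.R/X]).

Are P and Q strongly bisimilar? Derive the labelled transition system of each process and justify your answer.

LTS(P): 3 reachable states
  s0 = rec X. b.(a.0 + b.0 + (X + 0 + 0\{a})) ⊢ —b→ s1
  s1 = a.0 + b.0 + ((rec X. b.(a.0 + b.0 + (X + 0 + 0\{a}))) + 0 + 0\{a}) ⊢ —a→ s2, —b→ s1, —b→ s2
  s2 = 0 ⊢ stopped
LTS(Q): 3 reachable states
  t0 = b.(a.0 + b.0 + ((rec X. b.(a.0 + b.0 + (X + 0 + 0\{a}))) + 0 + 0\{a})) ⊢ —b→ t1
  t1 = a.0 + b.0 + ((rec X. b.(a.0 + b.0 + (X + 0 + 0\{a}))) + 0 + 0\{a}) ⊢ —a→ t2, —b→ t1, —b→ t2
  t2 = 0 ⊢ stopped
Partition-refinement fixed point:
  B0 = {s0, t0}
  B1 = {s1, t1}
  B2 = {s2, t2}
s0 ∈ B0, t0 ∈ B0 → same block

P ~ Q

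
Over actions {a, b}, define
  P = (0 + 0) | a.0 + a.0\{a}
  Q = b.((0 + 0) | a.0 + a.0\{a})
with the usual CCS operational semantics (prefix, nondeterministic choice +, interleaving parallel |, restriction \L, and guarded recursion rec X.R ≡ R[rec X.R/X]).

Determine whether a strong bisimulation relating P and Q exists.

LTS(P): 3 reachable states
  s0 = (0 + 0) | a.0 + a.0\{a} → --a--▸ s1, --a--▸ s2
  s1 = (0 + 0) | 0 → stopped
  s2 = 0\{a} → stopped
LTS(Q): 4 reachable states
  t0 = b.((0 + 0) | a.0 + a.0\{a}) → --b--▸ t1
  t1 = (0 + 0) | a.0 + a.0\{a} → --a--▸ t2, --a--▸ t3
  t2 = (0 + 0) | 0 → stopped
  t3 = 0\{a} → stopped
Partition-refinement fixed point:
  B0 = {s0, t1}
  B1 = {s1, s2, t2, t3}
  B2 = {t0}
s0 ∈ B0, t0 ∈ B2 → different blocks

P ≁ Q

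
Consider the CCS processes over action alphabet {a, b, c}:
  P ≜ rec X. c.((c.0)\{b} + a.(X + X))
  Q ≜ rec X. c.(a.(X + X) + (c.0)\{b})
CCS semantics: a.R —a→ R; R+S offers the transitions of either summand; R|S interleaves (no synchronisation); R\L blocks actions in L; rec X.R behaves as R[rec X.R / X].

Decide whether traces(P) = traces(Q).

LTS(P): 4 reachable states
  p0 = rec X. c.((c.0)\{b} + a.(X + X)) | -c-> p1
  p1 = (c.0)\{b} + a.((rec X. c.((c.0)\{b} + a.(X + X))) + (rec X. c.((c.0)\{b} + a.(X + X)))) | -a-> p2, -c-> p3
  p2 = (rec X. c.((c.0)\{b} + a.(X + X))) + (rec X. c.((c.0)\{b} + a.(X + X))) | -c-> p1
  p3 = 0\{b} | stopped
LTS(Q): 4 reachable states
  q0 = rec X. c.(a.(X + X) + (c.0)\{b}) | -c-> q1
  q1 = a.((rec X. c.(a.(X + X) + (c.0)\{b})) + (rec X. c.(a.(X + X) + (c.0)\{b}))) + (c.0)\{b} | -a-> q2, -c-> q3
  q2 = (rec X. c.(a.(X + X) + (c.0)\{b})) + (rec X. c.(a.(X + X) + (c.0)\{b})) | -c-> q1
  q3 = 0\{b} | stopped
Bisimilarity quotient blocks:
  B0 = {p0, p2, q0, q2}
  B1 = {p1, q1}
  B2 = {p3, q3}
p0 ∈ B0, q0 ∈ B0 → same block
Bisimilar ⇒ trace-equivalent.

trace-equivalent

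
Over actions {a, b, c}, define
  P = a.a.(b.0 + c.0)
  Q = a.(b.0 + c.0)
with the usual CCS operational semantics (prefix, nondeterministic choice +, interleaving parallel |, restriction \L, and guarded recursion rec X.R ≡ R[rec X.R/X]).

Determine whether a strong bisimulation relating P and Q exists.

P's transition system — 4 states:
  m0 = a.a.(b.0 + c.0) | =a=> m1
  m1 = a.(b.0 + c.0) | =a=> m2
  m2 = b.0 + c.0 | =b=> m3, =c=> m3
  m3 = 0 | (no moves)
Q's transition system — 3 states:
  n0 = a.(b.0 + c.0) | =a=> n1
  n1 = b.0 + c.0 | =b=> n2, =c=> n2
  n2 = 0 | (no moves)
Bisimilarity quotient blocks:
  B0 = {m0}
  B1 = {m1, n0}
  B2 = {m2, n1}
  B3 = {m3, n2}
m0 ∈ B0, n0 ∈ B1 → different blocks

NO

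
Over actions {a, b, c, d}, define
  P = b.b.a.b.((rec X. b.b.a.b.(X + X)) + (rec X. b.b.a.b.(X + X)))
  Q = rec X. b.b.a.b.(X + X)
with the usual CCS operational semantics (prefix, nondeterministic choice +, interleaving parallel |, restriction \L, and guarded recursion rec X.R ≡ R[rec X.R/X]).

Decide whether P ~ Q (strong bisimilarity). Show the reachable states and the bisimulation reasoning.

LTS(P): 5 reachable states
  s0 = b.b.a.b.((rec X. b.b.a.b.(X + X)) + (rec X. b.b.a.b.(X + X))) | ··b··> s1
  s1 = b.a.b.((rec X. b.b.a.b.(X + X)) + (rec X. b.b.a.b.(X + X))) | ··b··> s2
  s2 = a.b.((rec X. b.b.a.b.(X + X)) + (rec X. b.b.a.b.(X + X))) | ··a··> s3
  s3 = b.((rec X. b.b.a.b.(X + X)) + (rec X. b.b.a.b.(X + X))) | ··b··> s4
  s4 = (rec X. b.b.a.b.(X + X)) + (rec X. b.b.a.b.(X + X)) | ··b··> s1
LTS(Q): 5 reachable states
  t0 = rec X. b.b.a.b.(X + X) | ··b··> t1
  t1 = b.a.b.((rec X. b.b.a.b.(X + X)) + (rec X. b.b.a.b.(X + X))) | ··b··> t2
  t2 = a.b.((rec X. b.b.a.b.(X + X)) + (rec X. b.b.a.b.(X + X))) | ··a··> t3
  t3 = b.((rec X. b.b.a.b.(X + X)) + (rec X. b.b.a.b.(X + X))) | ··b··> t4
  t4 = (rec X. b.b.a.b.(X + X)) + (rec X. b.b.a.b.(X + X)) | ··b··> t1
Bisimilarity quotient blocks:
  B0 = {s0, s4, t0, t4}
  B1 = {s1, t1}
  B2 = {s2, t2}
  B3 = {s3, t3}
s0 ∈ B0, t0 ∈ B0 → same block

YES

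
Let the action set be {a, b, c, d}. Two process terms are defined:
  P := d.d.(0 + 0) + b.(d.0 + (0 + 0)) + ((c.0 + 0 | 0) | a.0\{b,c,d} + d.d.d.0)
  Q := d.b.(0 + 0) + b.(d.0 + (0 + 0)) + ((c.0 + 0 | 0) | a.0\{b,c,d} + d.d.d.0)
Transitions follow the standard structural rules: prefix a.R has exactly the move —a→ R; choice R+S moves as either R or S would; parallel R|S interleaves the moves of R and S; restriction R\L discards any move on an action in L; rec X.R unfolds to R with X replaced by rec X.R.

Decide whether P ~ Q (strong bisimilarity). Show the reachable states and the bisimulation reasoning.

Reachable graph of P (10 states):
  p0 = d.d.(0 + 0) + b.(d.0 + (0 + 0)) + ((c.0 + 0 | 0) | a.0\{b,c,d} + d.d.d.0) ⊢ --a--▸ p1, --b--▸ p2, --c--▸ p3, --d--▸ p4, --d--▸ p5
  p1 = (c.0 + 0 | 0) | 0\{b,c,d} ⊢ --c--▸ p6
  p2 = d.0 + (0 + 0) ⊢ --d--▸ p7
  p3 = 0 | a.0\{b,c,d} ⊢ --a--▸ p6
  p4 = d.(0 + 0) ⊢ --d--▸ p8
  p5 = d.d.0 ⊢ --d--▸ p9
  p6 = 0 | 0\{b,c,d} ⊢ ∅
  p7 = 0 ⊢ ∅
  p8 = 0 + 0 ⊢ ∅
  p9 = d.0 ⊢ --d--▸ p7
Reachable graph of Q (10 states):
  q0 = d.b.(0 + 0) + b.(d.0 + (0 + 0)) + ((c.0 + 0 | 0) | a.0\{b,c,d} + d.d.d.0) ⊢ --a--▸ q1, --b--▸ q2, --c--▸ q3, --d--▸ q4, --d--▸ q5
  q1 = (c.0 + 0 | 0) | 0\{b,c,d} ⊢ --c--▸ q6
  q2 = d.0 + (0 + 0) ⊢ --d--▸ q7
  q3 = 0 | a.0\{b,c,d} ⊢ --a--▸ q6
  q4 = b.(0 + 0) ⊢ --b--▸ q8
  q5 = d.d.0 ⊢ --d--▸ q9
  q6 = 0 | 0\{b,c,d} ⊢ ∅
  q7 = 0 ⊢ ∅
  q8 = 0 + 0 ⊢ ∅
  q9 = d.0 ⊢ --d--▸ q7
Coarsest stable partition (strong bisimilarity classes):
  B0 = {p0}
  B1 = {p1, q1}
  B2 = {p6, p7, p8, q6, q7, q8}
  B3 = {p3, q3}
  B4 = {p2, p4, p9, q2, q9}
  B5 = {p5, q5}
  B6 = {q0}
  B7 = {q4}
p0 ∈ B0, q0 ∈ B6 → different blocks

NO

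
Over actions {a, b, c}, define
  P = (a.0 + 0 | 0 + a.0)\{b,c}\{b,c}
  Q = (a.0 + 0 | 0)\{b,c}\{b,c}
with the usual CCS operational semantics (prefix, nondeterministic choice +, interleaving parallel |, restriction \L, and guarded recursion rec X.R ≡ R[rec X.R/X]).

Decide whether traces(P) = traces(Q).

traces(P) = traces(Q)

Reachable graph of P (2 states):
  p0 = (a.0 + 0 | 0 + a.0)\{b,c}\{b,c} ⊢ —a→ p1
  p1 = 0\{b,c}\{b,c} ⊢ ∅
Reachable graph of Q (2 states):
  q0 = (a.0 + 0 | 0)\{b,c}\{b,c} ⊢ —a→ q1
  q1 = 0\{b,c}\{b,c} ⊢ ∅
Partition-refinement fixed point:
  B0 = {p0, q0}
  B1 = {p1, q1}
p0 ∈ B0, q0 ∈ B0 → same block
Bisimilar ⇒ trace-equivalent.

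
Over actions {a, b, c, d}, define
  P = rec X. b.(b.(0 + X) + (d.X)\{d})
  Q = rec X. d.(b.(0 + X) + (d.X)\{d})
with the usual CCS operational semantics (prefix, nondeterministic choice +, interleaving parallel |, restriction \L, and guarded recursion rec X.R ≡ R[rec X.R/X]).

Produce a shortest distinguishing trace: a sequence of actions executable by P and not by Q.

LTS(P): 3 reachable states
  p0 = rec X. b.(b.(0 + X) + (d.X)\{d}) ⊢ ··b··> p1
  p1 = b.(0 + (rec X. b.(b.(0 + X) + (d.X)\{d}))) + (d.(rec X. b.(b.(0 + X) + (d.X)\{d})))\{d} ⊢ ··b··> p2
  p2 = 0 + (rec X. b.(b.(0 + X) + (d.X)\{d})) ⊢ ··b··> p1
LTS(Q): 3 reachable states
  q0 = rec X. d.(b.(0 + X) + (d.X)\{d}) ⊢ ··d··> q1
  q1 = b.(0 + (rec X. d.(b.(0 + X) + (d.X)\{d}))) + (d.(rec X. d.(b.(0 + X) + (d.X)\{d})))\{d} ⊢ ··b··> q2
  q2 = 0 + (rec X. d.(b.(0 + X) + (d.X)\{d})) ⊢ ··d··> q1
Run σ = ⟨b⟩ on P: start {p0}
  after b @ step 1: {p1}
  ✓ P
Run σ = ⟨b⟩ on Q: start {q0}
  after b @ step 1: ∅ (Q stuck)

b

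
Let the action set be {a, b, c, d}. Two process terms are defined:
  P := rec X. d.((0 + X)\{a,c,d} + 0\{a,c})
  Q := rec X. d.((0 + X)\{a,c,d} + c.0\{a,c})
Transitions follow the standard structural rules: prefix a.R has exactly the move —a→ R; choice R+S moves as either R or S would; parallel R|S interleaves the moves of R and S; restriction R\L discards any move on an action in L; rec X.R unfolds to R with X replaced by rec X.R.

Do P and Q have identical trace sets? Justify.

Reachable graph of P (2 states):
  m0 = rec X. d.((0 + X)\{a,c,d} + 0\{a,c}) | =d=> m1
  m1 = (0 + (rec X. d.((0 + X)\{a,c,d} + 0\{a,c})))\{a,c,d} + 0\{a,c} | (no moves)
Reachable graph of Q (3 states):
  n0 = rec X. d.((0 + X)\{a,c,d} + c.0\{a,c}) | =d=> n1
  n1 = (0 + (rec X. d.((0 + X)\{a,c,d} + c.0\{a,c})))\{a,c,d} + c.0\{a,c} | =c=> n2
  n2 = 0\{a,c} | (no moves)
Executing dc from Q (initial set {n0}):
  after d @ step 1: {n1}
  after c @ step 2: {n2}
  — Q admits the full trace.
Executing dc from P (initial set {m0}):
  after d @ step 1: {m1}
  after c @ step 2: no successor for P

trace-distinct — witness ⟨dc⟩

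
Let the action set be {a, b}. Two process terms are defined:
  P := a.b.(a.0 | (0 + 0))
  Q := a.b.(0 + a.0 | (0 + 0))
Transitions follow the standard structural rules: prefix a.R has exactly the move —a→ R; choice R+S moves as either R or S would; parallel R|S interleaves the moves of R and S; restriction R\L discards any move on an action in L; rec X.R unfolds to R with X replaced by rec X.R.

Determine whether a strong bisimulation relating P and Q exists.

P's transition system — 4 states:
  m0 = a.b.(a.0 | (0 + 0)) ⊢ =a=> m1
  m1 = b.(a.0 | (0 + 0)) ⊢ =b=> m2
  m2 = a.0 | (0 + 0) ⊢ =a=> m3
  m3 = 0 | (0 + 0) ⊢ ·
Q's transition system — 4 states:
  n0 = a.b.(0 + a.0 | (0 + 0)) ⊢ =a=> n1
  n1 = b.(0 + a.0 | (0 + 0)) ⊢ =b=> n2
  n2 = 0 + a.0 | (0 + 0) ⊢ =a=> n3
  n3 = 0 | (0 + 0) ⊢ ·
Bisimilarity quotient blocks:
  B0 = {m0, n0}
  B1 = {m1, n1}
  B2 = {m2, n2}
  B3 = {m3, n3}
m0 ∈ B0, n0 ∈ B0 → same block

bisimilar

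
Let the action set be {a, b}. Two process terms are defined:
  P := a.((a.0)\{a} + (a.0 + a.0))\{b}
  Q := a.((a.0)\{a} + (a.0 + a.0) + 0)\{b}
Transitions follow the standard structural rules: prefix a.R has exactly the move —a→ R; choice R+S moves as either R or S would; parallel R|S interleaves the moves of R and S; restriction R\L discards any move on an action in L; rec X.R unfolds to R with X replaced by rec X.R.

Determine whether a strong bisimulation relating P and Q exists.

bisimilar

LTS(P): 3 reachable states
  u0 = a.((a.0)\{a} + (a.0 + a.0))\{b} :: -a-> u1
  u1 = ((a.0)\{a} + (a.0 + a.0))\{b} :: -a-> u2
  u2 = 0\{b} :: stopped
LTS(Q): 3 reachable states
  v0 = a.((a.0)\{a} + (a.0 + a.0) + 0)\{b} :: -a-> v1
  v1 = ((a.0)\{a} + (a.0 + a.0) + 0)\{b} :: -a-> v2
  v2 = 0\{b} :: stopped
Partition-refinement fixed point:
  B0 = {u0, v0}
  B1 = {u1, v1}
  B2 = {u2, v2}
u0 ∈ B0, v0 ∈ B0 → same block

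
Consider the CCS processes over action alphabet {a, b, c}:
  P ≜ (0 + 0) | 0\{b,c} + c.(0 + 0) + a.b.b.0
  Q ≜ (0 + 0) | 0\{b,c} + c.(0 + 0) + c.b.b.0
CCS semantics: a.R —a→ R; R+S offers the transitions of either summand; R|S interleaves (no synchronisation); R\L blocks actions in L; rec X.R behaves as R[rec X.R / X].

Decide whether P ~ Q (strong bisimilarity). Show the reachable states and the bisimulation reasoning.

Reachable graph of P (5 states):
  p0 = (0 + 0) | 0\{b,c} + c.(0 + 0) + a.b.b.0 → --a--▸ p1, --c--▸ p2
  p1 = b.b.0 → --b--▸ p3
  p2 = 0 + 0 → stopped
  p3 = b.0 → --b--▸ p4
  p4 = 0 → stopped
Reachable graph of Q (5 states):
  q0 = (0 + 0) | 0\{b,c} + c.(0 + 0) + c.b.b.0 → --c--▸ q1, --c--▸ q2
  q1 = 0 + 0 → stopped
  q2 = b.b.0 → --b--▸ q3
  q3 = b.0 → --b--▸ q4
  q4 = 0 → stopped
Coarsest stable partition (strong bisimilarity classes):
  B0 = {p0}
  B1 = {p1, q2}
  B2 = {p3, q3}
  B3 = {p2, p4, q1, q4}
  B4 = {q0}
p0 ∈ B0, q0 ∈ B4 → different blocks

not bisimilar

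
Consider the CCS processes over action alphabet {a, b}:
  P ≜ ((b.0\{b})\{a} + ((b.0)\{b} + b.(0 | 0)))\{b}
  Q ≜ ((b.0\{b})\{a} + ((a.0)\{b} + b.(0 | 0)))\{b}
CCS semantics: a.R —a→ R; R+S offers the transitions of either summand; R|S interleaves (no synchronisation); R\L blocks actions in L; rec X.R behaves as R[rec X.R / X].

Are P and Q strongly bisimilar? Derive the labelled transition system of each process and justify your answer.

not bisimilar

Reachable graph of P (1 states):
  p0 = ((b.0\{b})\{a} + ((b.0)\{b} + b.(0 | 0)))\{b} | (no moves)
Reachable graph of Q (2 states):
  q0 = ((b.0\{b})\{a} + ((a.0)\{b} + b.(0 | 0)))\{b} | =a=> q1
  q1 = 0\{b}\{b} | (no moves)
Bisimilarity quotient blocks:
  B0 = {p0, q1}
  B1 = {q0}
p0 ∈ B0, q0 ∈ B1 → different blocks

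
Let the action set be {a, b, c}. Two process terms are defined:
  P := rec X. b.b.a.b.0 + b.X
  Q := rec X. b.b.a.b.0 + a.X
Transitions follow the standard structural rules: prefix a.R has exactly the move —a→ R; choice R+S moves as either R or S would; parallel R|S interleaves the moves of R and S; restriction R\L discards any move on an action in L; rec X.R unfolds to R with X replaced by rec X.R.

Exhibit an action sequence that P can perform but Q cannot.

bbb

LTS(P): 5 reachable states
  p0 = rec X. b.b.a.b.0 + b.X → --b--▸ p0, --b--▸ p1
  p1 = b.a.b.0 → --b--▸ p2
  p2 = a.b.0 → --a--▸ p3
  p3 = b.0 → --b--▸ p4
  p4 = 0 → (no moves)
LTS(Q): 5 reachable states
  q0 = rec X. b.b.a.b.0 + a.X → --a--▸ q0, --b--▸ q1
  q1 = b.a.b.0 → --b--▸ q2
  q2 = a.b.0 → --a--▸ q3
  q3 = b.0 → --b--▸ q4
  q4 = 0 → (no moves)
Executing bbb from P (initial set {p0}):
  step 1 (b): {p0, p1}
  step 2 (b): {p0, p1, p2}
  step 3 (b): {p0, p1, p2}
  ✓ P
Executing bbb from Q (initial set {q0}):
  step 1 (b): {q1}
  step 2 (b): {q2}
  step 3 (b): ∅  — Q cannot continue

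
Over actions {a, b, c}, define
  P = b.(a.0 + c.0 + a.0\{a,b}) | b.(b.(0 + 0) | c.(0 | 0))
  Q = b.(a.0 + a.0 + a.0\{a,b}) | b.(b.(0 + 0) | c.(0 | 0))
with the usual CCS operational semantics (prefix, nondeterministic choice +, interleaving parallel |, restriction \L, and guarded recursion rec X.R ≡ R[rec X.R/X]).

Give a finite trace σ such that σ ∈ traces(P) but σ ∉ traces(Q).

bbcc

LTS(P): 20 reachable states
  u0 = b.(a.0 + c.0 + a.0\{a,b}) | b.(b.(0 + 0) | c.(0 | 0)) → -b-> u1, -b-> u2
  u1 = (a.0 + c.0 + a.0\{a,b}) | b.(b.(0 + 0) | c.(0 | 0)) → -a-> u3, -a-> u4, -b-> u5, -c-> u3
  u2 = b.(a.0 + c.0 + a.0\{a,b}) | (b.(0 + 0) | c.(0 | 0)) → -b-> u5, -b-> u6, -c-> u7
  u3 = 0 | b.(b.(0 + 0) | c.(0 | 0)) → -b-> u8
  u4 = 0\{a,b} | b.(b.(0 + 0) | c.(0 | 0)) → -b-> u9
  u5 = (a.0 + c.0 + a.0\{a,b}) | (b.(0 + 0) | c.(0 | 0)) → -a-> u8, -a-> u9, -b-> u10, -c-> u11, -c-> u8
  u6 = b.(a.0 + c.0 + a.0\{a,b}) | ((0 + 0) | c.(0 | 0)) → -b-> u10, -c-> u12
  u7 = b.(a.0 + c.0 + a.0\{a,b}) | (b.(0 + 0) | (0 | 0)) → -b-> u11, -b-> u12
  u8 = 0 | (b.(0 + 0) | c.(0 | 0)) → -b-> u13, -c-> u14
  u9 = 0\{a,b} | (b.(0 + 0) | c.(0 | 0)) → -b-> u15, -c-> u16
  u10 = (a.0 + c.0 + a.0\{a,b}) | ((0 + 0) | c.(0 | 0)) → -a-> u13, -a-> u15, -c-> u13, -c-> u17
  u11 = (a.0 + c.0 + a.0\{a,b}) | (b.(0 + 0) | (0 | 0)) → -a-> u14, -a-> u16, -b-> u17, -c-> u14
  u12 = b.(a.0 + c.0 + a.0\{a,b}) | ((0 + 0) | (0 | 0)) → -b-> u17
  u13 = 0 | ((0 + 0) | c.(0 | 0)) → -c-> u18
  u14 = 0 | (b.(0 + 0) | (0 | 0)) → -b-> u18
  u15 = 0\{a,b} | ((0 + 0) | c.(0 | 0)) → -c-> u19
  u16 = 0\{a,b} | (b.(0 + 0) | (0 | 0)) → -b-> u19
  u17 = (a.0 + c.0 + a.0\{a,b}) | ((0 + 0) | (0 | 0)) → -a-> u18, -a-> u19, -c-> u18
  u18 = 0 | ((0 + 0) | (0 | 0)) → deadlocked
  u19 = 0\{a,b} | ((0 + 0) | (0 | 0)) → deadlocked
LTS(Q): 20 reachable states
  v0 = b.(a.0 + a.0 + a.0\{a,b}) | b.(b.(0 + 0) | c.(0 | 0)) → -b-> v1, -b-> v2
  v1 = (a.0 + a.0 + a.0\{a,b}) | b.(b.(0 + 0) | c.(0 | 0)) → -a-> v3, -a-> v4, -b-> v5
  v2 = b.(a.0 + a.0 + a.0\{a,b}) | (b.(0 + 0) | c.(0 | 0)) → -b-> v5, -b-> v6, -c-> v7
  v3 = 0 | b.(b.(0 + 0) | c.(0 | 0)) → -b-> v8
  v4 = 0\{a,b} | b.(b.(0 + 0) | c.(0 | 0)) → -b-> v9
  v5 = (a.0 + a.0 + a.0\{a,b}) | (b.(0 + 0) | c.(0 | 0)) → -a-> v8, -a-> v9, -b-> v10, -c-> v11
  v6 = b.(a.0 + a.0 + a.0\{a,b}) | ((0 + 0) | c.(0 | 0)) → -b-> v10, -c-> v12
  v7 = b.(a.0 + a.0 + a.0\{a,b}) | (b.(0 + 0) | (0 | 0)) → -b-> v11, -b-> v12
  v8 = 0 | (b.(0 + 0) | c.(0 | 0)) → -b-> v13, -c-> v14
  v9 = 0\{a,b} | (b.(0 + 0) | c.(0 | 0)) → -b-> v15, -c-> v16
  v10 = (a.0 + a.0 + a.0\{a,b}) | ((0 + 0) | c.(0 | 0)) → -a-> v13, -a-> v15, -c-> v17
  v11 = (a.0 + a.0 + a.0\{a,b}) | (b.(0 + 0) | (0 | 0)) → -a-> v14, -a-> v16, -b-> v17
  v12 = b.(a.0 + a.0 + a.0\{a,b}) | ((0 + 0) | (0 | 0)) → -b-> v17
  v13 = 0 | ((0 + 0) | c.(0 | 0)) → -c-> v18
  v14 = 0 | (b.(0 + 0) | (0 | 0)) → -b-> v18
  v15 = 0\{a,b} | ((0 + 0) | c.(0 | 0)) → -c-> v19
  v16 = 0\{a,b} | (b.(0 + 0) | (0 | 0)) → -b-> v19
  v17 = (a.0 + a.0 + a.0\{a,b}) | ((0 + 0) | (0 | 0)) → -a-> v18, -a-> v19
  v18 = 0 | ((0 + 0) | (0 | 0)) → deadlocked
  v19 = 0\{a,b} | ((0 + 0) | (0 | 0)) → deadlocked
Executing bbcc from P (initial set {u0}):
  after b @ step 1: {u1, u2}
  after b @ step 2: {u5, u6}
  after c @ step 3: {u11, u12, u8}
  after c @ step 4: {u14}
  P completes σ.
Executing bbcc from Q (initial set {v0}):
  after b @ step 1: {v1, v2}
  after b @ step 2: {v5, v6}
  after c @ step 3: {v11, v12}
  after c @ step 4: no successor for Q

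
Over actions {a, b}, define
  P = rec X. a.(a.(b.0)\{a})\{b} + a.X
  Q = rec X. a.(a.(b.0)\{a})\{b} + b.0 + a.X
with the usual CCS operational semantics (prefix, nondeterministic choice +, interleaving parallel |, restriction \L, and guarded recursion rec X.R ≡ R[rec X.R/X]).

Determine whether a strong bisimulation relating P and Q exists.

NO

P's transition system — 3 states:
  u0 = rec X. a.(a.(b.0)\{a})\{b} + a.X has moves --a--▸ u0, --a--▸ u1
  u1 = (a.(b.0)\{a})\{b} has moves --a--▸ u2
  u2 = (b.0)\{a}\{b} has moves ·
Q's transition system — 4 states:
  v0 = rec X. a.(a.(b.0)\{a})\{b} + b.0 + a.X has moves --a--▸ v0, --a--▸ v1, --b--▸ v2
  v1 = (a.(b.0)\{a})\{b} has moves --a--▸ v3
  v2 = 0 has moves ·
  v3 = (b.0)\{a}\{b} has moves ·
Bisimilarity quotient blocks:
  B0 = {u0}
  B1 = {u1, v1}
  B2 = {u2, v2, v3}
  B3 = {v0}
u0 ∈ B0, v0 ∈ B3 → different blocks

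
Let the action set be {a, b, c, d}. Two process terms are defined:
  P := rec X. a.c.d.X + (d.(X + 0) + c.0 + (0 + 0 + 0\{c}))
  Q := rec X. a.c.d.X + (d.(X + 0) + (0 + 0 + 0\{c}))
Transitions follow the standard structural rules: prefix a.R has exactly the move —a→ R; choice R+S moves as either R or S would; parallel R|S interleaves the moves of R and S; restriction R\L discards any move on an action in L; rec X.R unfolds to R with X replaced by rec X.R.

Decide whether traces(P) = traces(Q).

trace-distinct — witness ⟨c⟩

P's transition system — 5 states:
  p0 = rec X. a.c.d.X + (d.(X + 0) + c.0 + (0 + 0 + 0\{c})) | =a=> p1, =c=> p2, =d=> p3
  p1 = c.d.(rec X. a.c.d.X + (d.(X + 0) + c.0 + (0 + 0 + 0\{c}))) | =c=> p4
  p2 = 0 | deadlocked
  p3 = (rec X. a.c.d.X + (d.(X + 0) + c.0 + (0 + 0 + 0\{c}))) + 0 | =a=> p1, =c=> p2, =d=> p3
  p4 = d.(rec X. a.c.d.X + (d.(X + 0) + c.0 + (0 + 0 + 0\{c}))) | =d=> p0
Q's transition system — 4 states:
  q0 = rec X. a.c.d.X + (d.(X + 0) + (0 + 0 + 0\{c})) | =a=> q1, =d=> q2
  q1 = c.d.(rec X. a.c.d.X + (d.(X + 0) + (0 + 0 + 0\{c}))) | =c=> q3
  q2 = (rec X. a.c.d.X + (d.(X + 0) + (0 + 0 + 0\{c}))) + 0 | =a=> q1, =d=> q2
  q3 = d.(rec X. a.c.d.X + (d.(X + 0) + (0 + 0 + 0\{c}))) | =d=> q0
Trace ⟨c⟩ through P, begin at {p0}:
  after c @ step 1: {p2}
  P completes σ.
Trace ⟨c⟩ through Q, begin at {q0}:
  after c @ step 1: ∅  — Q cannot continue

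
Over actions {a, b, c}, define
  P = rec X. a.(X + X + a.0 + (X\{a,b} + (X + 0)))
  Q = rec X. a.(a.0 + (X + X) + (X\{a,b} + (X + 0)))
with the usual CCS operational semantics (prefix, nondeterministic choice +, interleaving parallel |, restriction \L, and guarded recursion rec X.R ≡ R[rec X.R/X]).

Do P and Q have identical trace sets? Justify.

YES

Reachable graph of P (3 states):
  m0 = rec X. a.(X + X + a.0 + (X\{a,b} + (X + 0))) | --a--▸ m1
  m1 = (rec X. a.(X + X + a.0 + (X\{a,b} + (X + 0)))) + (rec X. a.(X + X + a.0 + (X\{a,b} + (X + 0)))) + a.0 + ((rec X. a.(X + X + a.0 + (X\{a,b} + (X + 0))))\{a,b} + ((rec X. a.(X + X + a.0 + (X\{a,b} + (X + 0)))) + 0)) | --a--▸ m1, --a--▸ m2
  m2 = 0 | ∅
Reachable graph of Q (3 states):
  n0 = rec X. a.(a.0 + (X + X) + (X\{a,b} + (X + 0))) | --a--▸ n1
  n1 = a.0 + ((rec X. a.(a.0 + (X + X) + (X\{a,b} + (X + 0)))) + (rec X. a.(a.0 + (X + X) + (X\{a,b} + (X + 0))))) + ((rec X. a.(a.0 + (X + X) + (X\{a,b} + (X + 0))))\{a,b} + ((rec X. a.(a.0 + (X + X) + (X\{a,b} + (X + 0)))) + 0)) | --a--▸ n1, --a--▸ n2
  n2 = 0 | ∅
Partition-refinement fixed point:
  B0 = {m0, n0}
  B1 = {m1, n1}
  B2 = {m2, n2}
m0 ∈ B0, n0 ∈ B0 → same block
Bisimilar ⇒ trace-equivalent.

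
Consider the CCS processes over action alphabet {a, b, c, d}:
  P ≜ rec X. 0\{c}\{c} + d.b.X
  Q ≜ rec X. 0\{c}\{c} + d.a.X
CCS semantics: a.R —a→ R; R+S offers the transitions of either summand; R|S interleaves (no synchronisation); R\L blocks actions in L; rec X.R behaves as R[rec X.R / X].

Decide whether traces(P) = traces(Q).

LTS(P): 2 reachable states
  p0 = rec X. 0\{c}\{c} + d.b.X | —d→ p1
  p1 = b.(rec X. 0\{c}\{c} + d.b.X) | —b→ p0
LTS(Q): 2 reachable states
  q0 = rec X. 0\{c}\{c} + d.a.X | —d→ q1
  q1 = a.(rec X. 0\{c}\{c} + d.a.X) | —a→ q0
Trace ⟨db⟩ through P, begin at {p0}:
  after d @ step 1: {p1}
  after b @ step 2: {p0}
  P completes σ.
Trace ⟨db⟩ through Q, begin at {q0}:
  after d @ step 1: {q1}
  after b @ step 2: ∅ (Q stuck)

traces(P) ≠ traces(Q) — witness ⟨db⟩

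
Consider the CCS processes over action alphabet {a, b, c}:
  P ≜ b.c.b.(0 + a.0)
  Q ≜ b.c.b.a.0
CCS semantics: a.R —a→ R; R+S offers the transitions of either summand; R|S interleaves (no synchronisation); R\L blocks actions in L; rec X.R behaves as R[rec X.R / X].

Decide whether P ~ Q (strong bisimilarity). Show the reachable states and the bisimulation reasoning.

YES

P's transition system — 5 states:
  p0 = b.c.b.(0 + a.0) → —b→ p1
  p1 = c.b.(0 + a.0) → —c→ p2
  p2 = b.(0 + a.0) → —b→ p3
  p3 = 0 + a.0 → —a→ p4
  p4 = 0 → deadlocked
Q's transition system — 5 states:
  q0 = b.c.b.a.0 → —b→ q1
  q1 = c.b.a.0 → —c→ q2
  q2 = b.a.0 → —b→ q3
  q3 = a.0 → —a→ q4
  q4 = 0 → deadlocked
Partition-refinement fixed point:
  B0 = {p0, q0}
  B1 = {p1, q1}
  B2 = {p2, q2}
  B3 = {p3, q3}
  B4 = {p4, q4}
p0 ∈ B0, q0 ∈ B0 → same block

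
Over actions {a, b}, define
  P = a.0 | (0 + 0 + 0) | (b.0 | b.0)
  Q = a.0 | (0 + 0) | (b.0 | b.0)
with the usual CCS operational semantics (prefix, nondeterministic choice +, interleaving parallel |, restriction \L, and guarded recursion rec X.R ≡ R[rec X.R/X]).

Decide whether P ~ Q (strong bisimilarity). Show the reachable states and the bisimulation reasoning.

YES

Reachable graph of P (8 states):
  p0 = a.0 | (0 + 0 + 0) | (b.0 | b.0) ⊢ -a-> p1, -b-> p2, -b-> p3
  p1 = 0 | (0 + 0 + 0) | (b.0 | b.0) ⊢ -b-> p4, -b-> p5
  p2 = a.0 | (0 + 0 + 0) | (0 | b.0) ⊢ -a-> p4, -b-> p6
  p3 = a.0 | (0 + 0 + 0) | (b.0 | 0) ⊢ -a-> p5, -b-> p6
  p4 = 0 | (0 + 0 + 0) | (0 | b.0) ⊢ -b-> p7
  p5 = 0 | (0 + 0 + 0) | (b.0 | 0) ⊢ -b-> p7
  p6 = a.0 | (0 + 0 + 0) | (0 | 0) ⊢ -a-> p7
  p7 = 0 | (0 + 0 + 0) | (0 | 0) ⊢ ∅
Reachable graph of Q (8 states):
  q0 = a.0 | (0 + 0) | (b.0 | b.0) ⊢ -a-> q1, -b-> q2, -b-> q3
  q1 = 0 | (0 + 0) | (b.0 | b.0) ⊢ -b-> q4, -b-> q5
  q2 = a.0 | (0 + 0) | (0 | b.0) ⊢ -a-> q4, -b-> q6
  q3 = a.0 | (0 + 0) | (b.0 | 0) ⊢ -a-> q5, -b-> q6
  q4 = 0 | (0 + 0) | (0 | b.0) ⊢ -b-> q7
  q5 = 0 | (0 + 0) | (b.0 | 0) ⊢ -b-> q7
  q6 = a.0 | (0 + 0) | (0 | 0) ⊢ -a-> q7
  q7 = 0 | (0 + 0) | (0 | 0) ⊢ ∅
Bisimilarity quotient blocks:
  B0 = {p0, q0}
  B1 = {p2, p3, q2, q3}
  B2 = {p4, p5, q4, q5}
  B3 = {p7, q7}
  B4 = {p6, q6}
  B5 = {p1, q1}
p0 ∈ B0, q0 ∈ B0 → same block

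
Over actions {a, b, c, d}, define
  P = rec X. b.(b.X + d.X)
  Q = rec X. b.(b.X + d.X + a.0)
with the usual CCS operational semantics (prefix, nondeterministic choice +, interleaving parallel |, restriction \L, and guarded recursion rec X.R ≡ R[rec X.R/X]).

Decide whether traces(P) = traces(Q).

P's transition system — 2 states:
  u0 = rec X. b.(b.X + d.X) → --b--▸ u1
  u1 = b.(rec X. b.(b.X + d.X)) + d.(rec X. b.(b.X + d.X)) → --b--▸ u0, --d--▸ u0
Q's transition system — 3 states:
  v0 = rec X. b.(b.X + d.X + a.0) → --b--▸ v1
  v1 = b.(rec X. b.(b.X + d.X + a.0)) + d.(rec X. b.(b.X + d.X + a.0)) + a.0 → --a--▸ v2, --b--▸ v0, --d--▸ v0
  v2 = 0 → ·
Trace ⟨ba⟩ through Q, begin at {v0}:
  step 1 (b): {v1}
  step 2 (a): {v2}
  ✓ Q
Trace ⟨ba⟩ through P, begin at {u0}:
  step 1 (b): {u1}
  step 2 (a): ∅ (P stuck)

trace-distinct — witness ⟨ba⟩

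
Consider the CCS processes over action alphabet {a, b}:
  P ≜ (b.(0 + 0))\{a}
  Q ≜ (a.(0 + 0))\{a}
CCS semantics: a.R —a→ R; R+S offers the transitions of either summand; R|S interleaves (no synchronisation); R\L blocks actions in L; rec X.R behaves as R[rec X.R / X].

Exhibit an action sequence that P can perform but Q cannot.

b

Reachable graph of P (2 states):
  u0 = (b.(0 + 0))\{a} | —b→ u1
  u1 = (0 + 0)\{a} | (no moves)
Reachable graph of Q (1 states):
  v0 = (a.(0 + 0))\{a} | (no moves)
Run σ = ⟨b⟩ on P: start {u0}
  step 1 (b): {u1}
  — P admits the full trace.
Run σ = ⟨b⟩ on Q: start {v0}
  step 1 (b): no successor for Q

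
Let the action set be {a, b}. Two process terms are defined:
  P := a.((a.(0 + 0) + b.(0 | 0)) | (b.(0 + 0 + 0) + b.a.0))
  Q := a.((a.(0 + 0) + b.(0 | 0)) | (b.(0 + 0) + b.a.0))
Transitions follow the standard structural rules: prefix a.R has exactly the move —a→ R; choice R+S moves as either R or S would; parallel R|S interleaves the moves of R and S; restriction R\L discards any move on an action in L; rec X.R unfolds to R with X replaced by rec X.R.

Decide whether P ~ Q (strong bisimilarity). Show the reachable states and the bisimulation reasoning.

P ~ Q

Reachable graph of P (13 states):
  u0 = a.((a.(0 + 0) + b.(0 | 0)) | (b.(0 + 0 + 0) + b.a.0)) has moves --a--▸ u1
  u1 = (a.(0 + 0) + b.(0 | 0)) | (b.(0 + 0 + 0) + b.a.0) has moves --a--▸ u2, --b--▸ u3, --b--▸ u4, --b--▸ u5
  u2 = (0 + 0) | (b.(0 + 0 + 0) + b.a.0) has moves --b--▸ u6, --b--▸ u7
  u3 = (a.(0 + 0) + b.(0 | 0)) | (0 + 0 + 0) has moves --a--▸ u6, --b--▸ u8
  u4 = (a.(0 + 0) + b.(0 | 0)) | a.0 has moves --a--▸ u7, --a--▸ u9, --b--▸ u10
  u5 = 0 | 0 | (b.(0 + 0 + 0) + b.a.0) has moves --b--▸ u10, --b--▸ u8
  u6 = (0 + 0) | (0 + 0 + 0) has moves ∅
  u7 = (0 + 0) | a.0 has moves --a--▸ u11
  u8 = 0 | 0 | (0 + 0 + 0) has moves ∅
  u9 = (a.(0 + 0) + b.(0 | 0)) | 0 has moves --a--▸ u11, --b--▸ u12
  u10 = 0 | 0 | a.0 has moves --a--▸ u12
  u11 = (0 + 0) | 0 has moves ∅
  u12 = 0 | 0 | 0 has moves ∅
Reachable graph of Q (13 states):
  v0 = a.((a.(0 + 0) + b.(0 | 0)) | (b.(0 + 0) + b.a.0)) has moves --a--▸ v1
  v1 = (a.(0 + 0) + b.(0 | 0)) | (b.(0 + 0) + b.a.0) has moves --a--▸ v2, --b--▸ v3, --b--▸ v4, --b--▸ v5
  v2 = (0 + 0) | (b.(0 + 0) + b.a.0) has moves --b--▸ v6, --b--▸ v7
  v3 = (a.(0 + 0) + b.(0 | 0)) | (0 + 0) has moves --a--▸ v6, --b--▸ v8
  v4 = (a.(0 + 0) + b.(0 | 0)) | a.0 has moves --a--▸ v7, --a--▸ v9, --b--▸ v10
  v5 = 0 | 0 | (b.(0 + 0) + b.a.0) has moves --b--▸ v10, --b--▸ v8
  v6 = (0 + 0) | (0 + 0) has moves ∅
  v7 = (0 + 0) | a.0 has moves --a--▸ v11
  v8 = 0 | 0 | (0 + 0) has moves ∅
  v9 = (a.(0 + 0) + b.(0 | 0)) | 0 has moves --a--▸ v11, --b--▸ v12
  v10 = 0 | 0 | a.0 has moves --a--▸ v12
  v11 = (0 + 0) | 0 has moves ∅
  v12 = 0 | 0 | 0 has moves ∅
Coarsest stable partition (strong bisimilarity classes):
  B0 = {u0, v0}
  B1 = {u1, v1}
  B2 = {u2, u5, v2, v5}
  B3 = {u10, u7, v10, v7}
  B4 = {u11, u12, u6, u8, v11, v12, v6, v8}
  B5 = {u4, v4}
  B6 = {u3, u9, v3, v9}
u0 ∈ B0, v0 ∈ B0 → same block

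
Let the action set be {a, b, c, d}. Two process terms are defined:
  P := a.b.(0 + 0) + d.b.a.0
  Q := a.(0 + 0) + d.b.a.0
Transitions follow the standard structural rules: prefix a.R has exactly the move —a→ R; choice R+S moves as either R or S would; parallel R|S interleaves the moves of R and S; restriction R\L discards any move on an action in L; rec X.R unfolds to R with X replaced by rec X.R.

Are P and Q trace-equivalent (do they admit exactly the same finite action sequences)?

P's transition system — 6 states:
  p0 = a.b.(0 + 0) + d.b.a.0 has moves —a→ p1, —d→ p2
  p1 = b.(0 + 0) has moves —b→ p3
  p2 = b.a.0 has moves —b→ p4
  p3 = 0 + 0 has moves ∅
  p4 = a.0 has moves —a→ p5
  p5 = 0 has moves ∅
Q's transition system — 5 states:
  q0 = a.(0 + 0) + d.b.a.0 has moves —a→ q1, —d→ q2
  q1 = 0 + 0 has moves ∅
  q2 = b.a.0 has moves —b→ q3
  q3 = a.0 has moves —a→ q4
  q4 = 0 has moves ∅
Trace ⟨ab⟩ through P, begin at {p0}:
  step 1 (a): {p1}
  step 2 (b): {p3}
  ✓ P
Trace ⟨ab⟩ through Q, begin at {q0}:
  step 1 (a): {q1}
  step 2 (b): no successor for Q

traces(P) ≠ traces(Q) — witness ⟨ab⟩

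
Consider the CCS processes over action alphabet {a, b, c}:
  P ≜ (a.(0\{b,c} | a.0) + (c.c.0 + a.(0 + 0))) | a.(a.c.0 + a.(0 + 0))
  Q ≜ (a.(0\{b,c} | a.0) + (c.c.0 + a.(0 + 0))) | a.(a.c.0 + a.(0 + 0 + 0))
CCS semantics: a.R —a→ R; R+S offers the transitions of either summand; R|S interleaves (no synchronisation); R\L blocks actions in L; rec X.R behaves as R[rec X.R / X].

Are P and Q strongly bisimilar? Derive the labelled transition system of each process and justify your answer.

YES

P's transition system — 30 states:
  m0 = (a.(0\{b,c} | a.0) + (c.c.0 + a.(0 + 0))) | a.(a.c.0 + a.(0 + 0)) :: -a-> m1, -a-> m2, -a-> m3, -c-> m4
  m1 = (0 + 0) | a.(a.c.0 + a.(0 + 0)) :: -a-> m5
  m2 = (a.(0\{b,c} | a.0) + (c.c.0 + a.(0 + 0))) | (a.c.0 + a.(0 + 0)) :: -a-> m5, -a-> m6, -a-> m7, -a-> m8, -c-> m9
  m3 = 0\{b,c} | a.0 | a.(a.c.0 + a.(0 + 0)) :: -a-> m10, -a-> m8
  m4 = c.0 | a.(a.c.0 + a.(0 + 0)) :: -a-> m9, -c-> m11
  m5 = (0 + 0) | (a.c.0 + a.(0 + 0)) :: -a-> m12, -a-> m13
  m6 = (a.(0\{b,c} | a.0) + (c.c.0 + a.(0 + 0))) | (0 + 0) :: -a-> m12, -a-> m14, -c-> m15
  m7 = (a.(0\{b,c} | a.0) + (c.c.0 + a.(0 + 0))) | c.0 :: -a-> m13, -a-> m16, -c-> m17, -c-> m18
  m8 = 0\{b,c} | a.0 | (a.c.0 + a.(0 + 0)) :: -a-> m14, -a-> m16, -a-> m19
  m9 = c.0 | (a.c.0 + a.(0 + 0)) :: -a-> m15, -a-> m18, -c-> m20
  m10 = 0\{b,c} | 0 | a.(a.c.0 + a.(0 + 0)) :: -a-> m19
  m11 = 0 | a.(a.c.0 + a.(0 + 0)) :: -a-> m20
  m12 = (0 + 0) | (0 + 0) :: (no moves)
  m13 = (0 + 0) | c.0 :: -c-> m21
  m14 = 0\{b,c} | a.0 | (0 + 0) :: -a-> m22
  m15 = c.0 | (0 + 0) :: -c-> m23
  m16 = 0\{b,c} | a.0 | c.0 :: -a-> m24, -c-> m25
  m17 = (a.(0\{b,c} | a.0) + (c.c.0 + a.(0 + 0))) | 0 :: -a-> m21, -a-> m25, -c-> m26
  m18 = c.0 | c.0 :: -c-> m26, -c-> m27
  m19 = 0\{b,c} | 0 | (a.c.0 + a.(0 + 0)) :: -a-> m22, -a-> m24
  m20 = 0 | (a.c.0 + a.(0 + 0)) :: -a-> m23, -a-> m27
  m21 = (0 + 0) | 0 :: (no moves)
  m22 = 0\{b,c} | 0 | (0 + 0) :: (no moves)
  m23 = 0 | (0 + 0) :: (no moves)
  m24 = 0\{b,c} | 0 | c.0 :: -c-> m28
  m25 = 0\{b,c} | a.0 | 0 :: -a-> m28
  m26 = c.0 | 0 :: -c-> m29
  m27 = 0 | c.0 :: -c-> m29
  m28 = 0\{b,c} | 0 | 0 :: (no moves)
  m29 = 0 | 0 :: (no moves)
Q's transition system — 30 states:
  n0 = (a.(0\{b,c} | a.0) + (c.c.0 + a.(0 + 0))) | a.(a.c.0 + a.(0 + 0 + 0)) :: -a-> n1, -a-> n2, -a-> n3, -c-> n4
  n1 = (0 + 0) | a.(a.c.0 + a.(0 + 0 + 0)) :: -a-> n5
  n2 = (a.(0\{b,c} | a.0) + (c.c.0 + a.(0 + 0))) | (a.c.0 + a.(0 + 0 + 0)) :: -a-> n5, -a-> n6, -a-> n7, -a-> n8, -c-> n9
  n3 = 0\{b,c} | a.0 | a.(a.c.0 + a.(0 + 0 + 0)) :: -a-> n10, -a-> n8
  n4 = c.0 | a.(a.c.0 + a.(0 + 0 + 0)) :: -a-> n9, -c-> n11
  n5 = (0 + 0) | (a.c.0 + a.(0 + 0 + 0)) :: -a-> n12, -a-> n13
  n6 = (a.(0\{b,c} | a.0) + (c.c.0 + a.(0 + 0))) | (0 + 0 + 0) :: -a-> n12, -a-> n14, -c-> n15
  n7 = (a.(0\{b,c} | a.0) + (c.c.0 + a.(0 + 0))) | c.0 :: -a-> n13, -a-> n16, -c-> n17, -c-> n18
  n8 = 0\{b,c} | a.0 | (a.c.0 + a.(0 + 0 + 0)) :: -a-> n14, -a-> n16, -a-> n19
  n9 = c.0 | (a.c.0 + a.(0 + 0 + 0)) :: -a-> n15, -a-> n18, -c-> n20
  n10 = 0\{b,c} | 0 | a.(a.c.0 + a.(0 + 0 + 0)) :: -a-> n19
  n11 = 0 | a.(a.c.0 + a.(0 + 0 + 0)) :: -a-> n20
  n12 = (0 + 0) | (0 + 0 + 0) :: (no moves)
  n13 = (0 + 0) | c.0 :: -c-> n21
  n14 = 0\{b,c} | a.0 | (0 + 0 + 0) :: -a-> n22
  n15 = c.0 | (0 + 0 + 0) :: -c-> n23
  n16 = 0\{b,c} | a.0 | c.0 :: -a-> n24, -c-> n25
  n17 = (a.(0\{b,c} | a.0) + (c.c.0 + a.(0 + 0))) | 0 :: -a-> n21, -a-> n25, -c-> n26
  n18 = c.0 | c.0 :: -c-> n26, -c-> n27
  n19 = 0\{b,c} | 0 | (a.c.0 + a.(0 + 0 + 0)) :: -a-> n22, -a-> n24
  n20 = 0 | (a.c.0 + a.(0 + 0 + 0)) :: -a-> n23, -a-> n27
  n21 = (0 + 0) | 0 :: (no moves)
  n22 = 0\{b,c} | 0 | (0 + 0 + 0) :: (no moves)
  n23 = 0 | (0 + 0 + 0) :: (no moves)
  n24 = 0\{b,c} | 0 | c.0 :: -c-> n28
  n25 = 0\{b,c} | a.0 | 0 :: -a-> n28
  n26 = c.0 | 0 :: -c-> n29
  n27 = 0 | c.0 :: -c-> n29
  n28 = 0\{b,c} | 0 | 0 :: (no moves)
  n29 = 0 | 0 :: (no moves)
Bisimilarity quotient blocks:
  B0 = {m0, n0}
  B1 = {m3, n3}
  B2 = {m8, n8}
  B3 = {m14, m25, n14, n25}
  B4 = {m12, m21, m22, m23, m28, m29, n12, n21, n22, n23, n28, n29}
  B5 = {m19, m20, m5, n19, n20, n5}
  B6 = {m13, m15, m24, m26, m27, n13, n15, n24, n26, n27}
  B7 = {m16, n16}
  B8 = {m1, m10, m11, n1, n10, n11}
  B9 = {m2, n2}
  B10 = {m7, n7}
  B11 = {m17, m6, n17, n6}
  B12 = {m18, n18}
  B13 = {m9, n9}
  B14 = {m4, n4}
m0 ∈ B0, n0 ∈ B0 → same block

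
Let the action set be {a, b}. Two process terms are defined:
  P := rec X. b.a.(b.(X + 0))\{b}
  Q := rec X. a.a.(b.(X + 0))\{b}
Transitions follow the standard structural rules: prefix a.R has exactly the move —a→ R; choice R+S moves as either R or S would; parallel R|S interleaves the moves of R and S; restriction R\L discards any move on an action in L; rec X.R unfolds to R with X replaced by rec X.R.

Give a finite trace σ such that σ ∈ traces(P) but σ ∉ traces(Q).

b

Reachable graph of P (3 states):
  p0 = rec X. b.a.(b.(X + 0))\{b} :: --b--▸ p1
  p1 = a.(b.((rec X. b.a.(b.(X + 0))\{b}) + 0))\{b} :: --a--▸ p2
  p2 = (b.((rec X. b.a.(b.(X + 0))\{b}) + 0))\{b} :: ·
Reachable graph of Q (3 states):
  q0 = rec X. a.a.(b.(X + 0))\{b} :: --a--▸ q1
  q1 = a.(b.((rec X. a.a.(b.(X + 0))\{b}) + 0))\{b} :: --a--▸ q2
  q2 = (b.((rec X. a.a.(b.(X + 0))\{b}) + 0))\{b} :: ·
Run σ = ⟨b⟩ on P: start {p0}
  [1] b ⇒ {p1}
  P completes σ.
Run σ = ⟨b⟩ on Q: start {q0}
  [1] b ⇒ ∅  — Q cannot continue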